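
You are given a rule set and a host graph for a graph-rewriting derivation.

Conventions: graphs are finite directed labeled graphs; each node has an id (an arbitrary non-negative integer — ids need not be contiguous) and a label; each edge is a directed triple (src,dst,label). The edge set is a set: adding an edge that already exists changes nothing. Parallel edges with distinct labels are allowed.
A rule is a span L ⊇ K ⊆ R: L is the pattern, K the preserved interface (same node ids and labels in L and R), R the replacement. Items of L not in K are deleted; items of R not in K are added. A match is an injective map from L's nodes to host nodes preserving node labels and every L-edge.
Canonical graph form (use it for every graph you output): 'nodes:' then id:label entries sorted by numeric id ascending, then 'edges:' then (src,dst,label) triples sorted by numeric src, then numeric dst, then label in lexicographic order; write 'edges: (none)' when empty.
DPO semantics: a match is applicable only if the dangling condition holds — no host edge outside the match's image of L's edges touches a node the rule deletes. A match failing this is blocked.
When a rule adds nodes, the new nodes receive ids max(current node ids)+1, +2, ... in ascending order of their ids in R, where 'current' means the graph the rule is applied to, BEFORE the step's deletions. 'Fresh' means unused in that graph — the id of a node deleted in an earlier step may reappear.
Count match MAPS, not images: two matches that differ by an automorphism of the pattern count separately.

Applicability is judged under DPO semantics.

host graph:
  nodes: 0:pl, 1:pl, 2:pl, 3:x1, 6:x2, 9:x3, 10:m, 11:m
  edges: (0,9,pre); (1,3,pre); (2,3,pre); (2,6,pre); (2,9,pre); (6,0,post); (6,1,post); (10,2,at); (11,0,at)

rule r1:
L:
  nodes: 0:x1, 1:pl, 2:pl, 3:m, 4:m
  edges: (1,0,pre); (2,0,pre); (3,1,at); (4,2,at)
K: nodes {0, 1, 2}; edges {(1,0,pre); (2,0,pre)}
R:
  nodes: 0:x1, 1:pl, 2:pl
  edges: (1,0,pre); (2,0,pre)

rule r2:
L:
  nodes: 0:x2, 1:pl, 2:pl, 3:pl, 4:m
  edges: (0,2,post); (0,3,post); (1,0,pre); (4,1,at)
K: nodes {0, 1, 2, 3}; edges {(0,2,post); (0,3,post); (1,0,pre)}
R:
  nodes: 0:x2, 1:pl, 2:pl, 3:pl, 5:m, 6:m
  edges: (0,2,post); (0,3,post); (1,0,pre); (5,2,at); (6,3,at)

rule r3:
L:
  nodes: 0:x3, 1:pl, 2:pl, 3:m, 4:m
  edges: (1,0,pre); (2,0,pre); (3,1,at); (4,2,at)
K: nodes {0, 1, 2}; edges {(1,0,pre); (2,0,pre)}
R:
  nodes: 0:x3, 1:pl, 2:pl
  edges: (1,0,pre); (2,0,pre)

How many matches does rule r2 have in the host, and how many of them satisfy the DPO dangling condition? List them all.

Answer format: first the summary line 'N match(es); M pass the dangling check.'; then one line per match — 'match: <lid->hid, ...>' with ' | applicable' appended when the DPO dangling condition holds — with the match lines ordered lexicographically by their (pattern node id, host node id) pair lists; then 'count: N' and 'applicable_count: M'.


2 match(es); 2 pass the dangling check.
match: 0->6, 1->2, 2->0, 3->1, 4->10 | applicable
match: 0->6, 1->2, 2->1, 3->0, 4->10 | applicable
count: 2
applicable_count: 2


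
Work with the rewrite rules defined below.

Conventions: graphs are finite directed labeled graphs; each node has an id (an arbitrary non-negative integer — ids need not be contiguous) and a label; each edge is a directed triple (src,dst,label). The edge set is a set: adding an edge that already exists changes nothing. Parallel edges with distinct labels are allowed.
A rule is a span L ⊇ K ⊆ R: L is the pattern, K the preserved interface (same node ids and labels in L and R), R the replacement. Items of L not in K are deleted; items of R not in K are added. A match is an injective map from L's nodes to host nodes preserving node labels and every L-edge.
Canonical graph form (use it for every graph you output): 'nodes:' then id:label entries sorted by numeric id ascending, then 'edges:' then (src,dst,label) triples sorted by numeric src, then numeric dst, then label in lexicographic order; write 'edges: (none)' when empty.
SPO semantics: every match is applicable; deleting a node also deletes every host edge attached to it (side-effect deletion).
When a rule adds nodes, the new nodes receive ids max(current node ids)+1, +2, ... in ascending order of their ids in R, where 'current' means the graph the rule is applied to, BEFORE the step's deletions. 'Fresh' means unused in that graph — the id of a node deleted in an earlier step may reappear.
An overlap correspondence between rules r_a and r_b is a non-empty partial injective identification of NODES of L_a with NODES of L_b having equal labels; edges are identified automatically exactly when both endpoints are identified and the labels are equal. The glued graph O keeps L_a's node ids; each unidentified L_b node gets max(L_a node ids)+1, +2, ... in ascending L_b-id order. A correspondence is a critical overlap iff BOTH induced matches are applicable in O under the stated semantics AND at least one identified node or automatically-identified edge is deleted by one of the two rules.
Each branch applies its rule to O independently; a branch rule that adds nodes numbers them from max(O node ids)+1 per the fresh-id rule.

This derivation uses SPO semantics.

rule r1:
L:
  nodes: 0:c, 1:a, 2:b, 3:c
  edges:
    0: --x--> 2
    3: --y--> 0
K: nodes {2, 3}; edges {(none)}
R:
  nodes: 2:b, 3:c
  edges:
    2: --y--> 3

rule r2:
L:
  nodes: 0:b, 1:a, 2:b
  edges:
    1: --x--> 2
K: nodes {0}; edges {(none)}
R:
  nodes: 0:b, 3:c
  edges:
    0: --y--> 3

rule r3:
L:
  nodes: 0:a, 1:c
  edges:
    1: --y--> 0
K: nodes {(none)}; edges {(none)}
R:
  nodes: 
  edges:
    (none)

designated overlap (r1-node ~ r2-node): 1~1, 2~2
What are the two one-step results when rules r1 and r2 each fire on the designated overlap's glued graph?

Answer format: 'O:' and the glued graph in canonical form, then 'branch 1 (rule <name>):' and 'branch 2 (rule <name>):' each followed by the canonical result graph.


O:
nodes: 0:c, 1:a, 2:b, 3:c, 4:b
edges: (0,2,x); (1,2,x); (3,0,y)
branch 1 (rule r1):
nodes: 2:b, 3:c, 4:b
edges: (2,3,y)
branch 2 (rule r2):
nodes: 0:c, 3:c, 4:b, 5:c
edges: (3,0,y); (4,5,y)


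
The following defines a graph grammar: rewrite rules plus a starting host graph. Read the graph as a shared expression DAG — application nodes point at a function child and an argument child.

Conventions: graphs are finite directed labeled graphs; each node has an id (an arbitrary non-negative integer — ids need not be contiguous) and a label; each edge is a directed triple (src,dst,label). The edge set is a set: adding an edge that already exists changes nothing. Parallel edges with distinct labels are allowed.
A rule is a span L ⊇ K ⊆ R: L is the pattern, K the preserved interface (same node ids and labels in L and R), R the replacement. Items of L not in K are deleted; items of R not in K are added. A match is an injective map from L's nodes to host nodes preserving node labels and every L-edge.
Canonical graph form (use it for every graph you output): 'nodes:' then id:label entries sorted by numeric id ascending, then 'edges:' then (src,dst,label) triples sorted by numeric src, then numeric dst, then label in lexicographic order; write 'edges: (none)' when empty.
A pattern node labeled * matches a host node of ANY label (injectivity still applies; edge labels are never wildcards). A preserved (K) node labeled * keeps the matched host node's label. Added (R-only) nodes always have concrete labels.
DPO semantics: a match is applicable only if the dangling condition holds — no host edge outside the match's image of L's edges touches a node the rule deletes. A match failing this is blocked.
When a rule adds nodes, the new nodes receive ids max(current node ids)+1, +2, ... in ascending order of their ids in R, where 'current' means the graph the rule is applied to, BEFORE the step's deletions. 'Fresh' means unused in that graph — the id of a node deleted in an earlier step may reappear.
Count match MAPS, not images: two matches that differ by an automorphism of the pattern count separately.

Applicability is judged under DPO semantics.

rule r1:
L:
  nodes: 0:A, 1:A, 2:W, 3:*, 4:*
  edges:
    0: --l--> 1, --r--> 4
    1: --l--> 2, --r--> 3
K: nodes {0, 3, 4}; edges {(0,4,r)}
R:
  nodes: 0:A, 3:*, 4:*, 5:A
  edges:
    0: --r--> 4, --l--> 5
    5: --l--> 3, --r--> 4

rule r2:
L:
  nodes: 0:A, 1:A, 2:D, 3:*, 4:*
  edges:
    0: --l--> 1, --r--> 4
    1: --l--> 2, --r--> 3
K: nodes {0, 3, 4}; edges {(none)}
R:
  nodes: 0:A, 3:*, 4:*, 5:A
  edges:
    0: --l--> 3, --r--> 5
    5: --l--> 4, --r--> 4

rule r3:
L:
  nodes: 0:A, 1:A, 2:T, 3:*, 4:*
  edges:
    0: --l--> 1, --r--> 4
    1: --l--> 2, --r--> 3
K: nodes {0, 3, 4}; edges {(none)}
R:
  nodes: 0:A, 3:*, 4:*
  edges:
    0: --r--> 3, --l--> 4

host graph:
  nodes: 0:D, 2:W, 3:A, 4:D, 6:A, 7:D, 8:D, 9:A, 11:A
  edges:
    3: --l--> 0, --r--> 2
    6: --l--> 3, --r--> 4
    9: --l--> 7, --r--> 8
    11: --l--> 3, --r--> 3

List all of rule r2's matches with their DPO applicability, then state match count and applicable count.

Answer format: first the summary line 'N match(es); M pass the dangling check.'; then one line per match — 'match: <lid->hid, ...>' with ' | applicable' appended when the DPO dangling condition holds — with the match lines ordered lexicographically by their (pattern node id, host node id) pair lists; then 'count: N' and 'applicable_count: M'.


1 match(es); 0 pass the dangling check.
match: 0->6, 1->3, 2->0, 3->2, 4->4
count: 1
applicable_count: 0


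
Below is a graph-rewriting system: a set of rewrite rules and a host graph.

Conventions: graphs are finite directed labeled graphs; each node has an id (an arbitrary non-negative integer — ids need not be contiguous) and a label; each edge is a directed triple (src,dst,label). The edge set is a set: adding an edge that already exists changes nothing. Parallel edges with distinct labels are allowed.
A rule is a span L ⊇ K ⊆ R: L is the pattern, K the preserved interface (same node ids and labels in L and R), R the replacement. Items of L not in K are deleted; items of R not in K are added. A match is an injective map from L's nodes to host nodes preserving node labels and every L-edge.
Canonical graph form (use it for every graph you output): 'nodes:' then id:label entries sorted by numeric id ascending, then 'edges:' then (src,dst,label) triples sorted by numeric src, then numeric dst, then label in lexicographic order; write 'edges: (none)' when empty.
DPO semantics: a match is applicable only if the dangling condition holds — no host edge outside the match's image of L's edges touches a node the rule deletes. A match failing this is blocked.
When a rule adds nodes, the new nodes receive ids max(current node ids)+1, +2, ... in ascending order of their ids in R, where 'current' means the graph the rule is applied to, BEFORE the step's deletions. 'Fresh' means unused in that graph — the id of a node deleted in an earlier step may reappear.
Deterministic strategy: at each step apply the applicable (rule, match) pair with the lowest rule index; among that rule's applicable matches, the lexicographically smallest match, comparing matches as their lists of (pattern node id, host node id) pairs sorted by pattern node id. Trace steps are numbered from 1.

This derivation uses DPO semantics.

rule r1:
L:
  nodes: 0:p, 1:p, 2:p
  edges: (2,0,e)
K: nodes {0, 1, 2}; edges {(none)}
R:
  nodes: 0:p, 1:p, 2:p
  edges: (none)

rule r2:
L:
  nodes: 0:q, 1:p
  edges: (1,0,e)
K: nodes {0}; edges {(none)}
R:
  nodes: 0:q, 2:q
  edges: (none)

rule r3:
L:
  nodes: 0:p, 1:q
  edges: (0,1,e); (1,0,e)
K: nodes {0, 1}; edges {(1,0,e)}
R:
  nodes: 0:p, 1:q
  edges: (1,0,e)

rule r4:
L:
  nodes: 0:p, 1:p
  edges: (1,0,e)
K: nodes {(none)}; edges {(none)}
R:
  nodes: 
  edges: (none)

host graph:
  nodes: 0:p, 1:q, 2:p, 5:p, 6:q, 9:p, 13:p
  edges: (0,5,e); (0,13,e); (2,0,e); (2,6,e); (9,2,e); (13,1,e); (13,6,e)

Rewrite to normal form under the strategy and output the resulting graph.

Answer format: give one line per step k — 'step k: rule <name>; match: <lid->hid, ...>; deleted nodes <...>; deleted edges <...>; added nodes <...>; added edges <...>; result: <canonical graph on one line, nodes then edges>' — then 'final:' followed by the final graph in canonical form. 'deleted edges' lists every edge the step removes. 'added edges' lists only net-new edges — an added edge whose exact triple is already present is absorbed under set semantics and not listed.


step 1: rule r1; match: 0->0, 1->5, 2->2; deleted nodes (none); deleted edges (2,0,e); added nodes (none); added edges (none); result: nodes: 0:p, 1:q, 2:p, 5:p, 6:q, 9:p, 13:p edges: (0,5,e); (0,13,e); (2,6,e); (9,2,e); (13,1,e); (13,6,e)
step 2: rule r1; match: 0->2, 1->0, 2->9; deleted nodes (none); deleted edges (9,2,e); added nodes (none); added edges (none); result: nodes: 0:p, 1:q, 2:p, 5:p, 6:q, 9:p, 13:p edges: (0,5,e); (0,13,e); (2,6,e); (13,1,e); (13,6,e)
step 3: rule r1; match: 0->5, 1->2, 2->0; deleted nodes (none); deleted edges (0,5,e); added nodes (none); added edges (none); result: nodes: 0:p, 1:q, 2:p, 5:p, 6:q, 9:p, 13:p edges: (0,13,e); (2,6,e); (13,1,e); (13,6,e)
step 4: rule r1; match: 0->13, 1->2, 2->0; deleted nodes (none); deleted edges (0,13,e); added nodes (none); added edges (none); result: nodes: 0:p, 1:q, 2:p, 5:p, 6:q, 9:p, 13:p edges: (2,6,e); (13,1,e); (13,6,e)
step 5: rule r2; match: 0->6, 1->2; deleted nodes 2; deleted edges (2,6,e); added nodes 14; added edges (none); result: nodes: 0:p, 1:q, 5:p, 6:q, 9:p, 13:p, 14:q edges: (13,1,e); (13,6,e)
final:
nodes: 0:p, 1:q, 5:p, 6:q, 9:p, 13:p, 14:q
edges: (13,1,e); (13,6,e)


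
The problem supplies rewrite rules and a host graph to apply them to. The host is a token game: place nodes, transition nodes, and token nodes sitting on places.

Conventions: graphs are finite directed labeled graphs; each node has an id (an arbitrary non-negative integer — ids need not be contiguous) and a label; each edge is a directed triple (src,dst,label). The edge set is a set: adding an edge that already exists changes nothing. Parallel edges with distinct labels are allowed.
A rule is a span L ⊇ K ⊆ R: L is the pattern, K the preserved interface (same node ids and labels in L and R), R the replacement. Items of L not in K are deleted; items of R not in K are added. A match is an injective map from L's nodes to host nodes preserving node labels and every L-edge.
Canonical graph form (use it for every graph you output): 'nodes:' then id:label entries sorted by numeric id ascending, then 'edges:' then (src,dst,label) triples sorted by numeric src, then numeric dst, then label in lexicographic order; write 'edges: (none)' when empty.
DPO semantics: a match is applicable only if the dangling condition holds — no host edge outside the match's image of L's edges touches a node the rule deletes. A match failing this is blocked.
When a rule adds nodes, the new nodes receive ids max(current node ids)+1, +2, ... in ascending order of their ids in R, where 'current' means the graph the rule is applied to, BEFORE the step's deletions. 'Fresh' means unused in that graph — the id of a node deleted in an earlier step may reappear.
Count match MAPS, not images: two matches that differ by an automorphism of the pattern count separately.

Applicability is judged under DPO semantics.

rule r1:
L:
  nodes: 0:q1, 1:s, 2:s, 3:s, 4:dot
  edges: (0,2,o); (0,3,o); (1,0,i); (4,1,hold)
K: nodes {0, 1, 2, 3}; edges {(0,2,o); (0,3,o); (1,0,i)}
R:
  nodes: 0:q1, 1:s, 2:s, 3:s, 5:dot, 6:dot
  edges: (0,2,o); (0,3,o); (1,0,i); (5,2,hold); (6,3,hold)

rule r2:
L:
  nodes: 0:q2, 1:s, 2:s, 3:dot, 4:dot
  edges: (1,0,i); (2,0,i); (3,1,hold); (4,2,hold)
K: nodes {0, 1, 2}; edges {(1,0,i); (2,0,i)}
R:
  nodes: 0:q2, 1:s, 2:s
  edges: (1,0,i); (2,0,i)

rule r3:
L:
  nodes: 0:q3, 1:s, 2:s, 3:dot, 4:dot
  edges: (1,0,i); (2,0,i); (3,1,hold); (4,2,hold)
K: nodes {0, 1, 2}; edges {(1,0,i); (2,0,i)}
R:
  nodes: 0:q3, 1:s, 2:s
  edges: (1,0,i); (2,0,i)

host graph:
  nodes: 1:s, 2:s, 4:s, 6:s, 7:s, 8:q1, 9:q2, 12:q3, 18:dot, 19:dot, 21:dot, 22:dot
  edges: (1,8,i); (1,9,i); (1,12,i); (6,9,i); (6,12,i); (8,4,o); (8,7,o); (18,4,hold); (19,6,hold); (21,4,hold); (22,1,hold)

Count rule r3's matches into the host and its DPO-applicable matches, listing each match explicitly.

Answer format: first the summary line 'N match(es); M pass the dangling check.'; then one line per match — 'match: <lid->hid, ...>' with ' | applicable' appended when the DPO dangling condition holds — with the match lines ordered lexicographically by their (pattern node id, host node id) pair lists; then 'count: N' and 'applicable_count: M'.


2 match(es); 2 pass the dangling check.
match: 0->12, 1->1, 2->6, 3->22, 4->19 | applicable
match: 0->12, 1->6, 2->1, 3->19, 4->22 | applicable
count: 2
applicable_count: 2


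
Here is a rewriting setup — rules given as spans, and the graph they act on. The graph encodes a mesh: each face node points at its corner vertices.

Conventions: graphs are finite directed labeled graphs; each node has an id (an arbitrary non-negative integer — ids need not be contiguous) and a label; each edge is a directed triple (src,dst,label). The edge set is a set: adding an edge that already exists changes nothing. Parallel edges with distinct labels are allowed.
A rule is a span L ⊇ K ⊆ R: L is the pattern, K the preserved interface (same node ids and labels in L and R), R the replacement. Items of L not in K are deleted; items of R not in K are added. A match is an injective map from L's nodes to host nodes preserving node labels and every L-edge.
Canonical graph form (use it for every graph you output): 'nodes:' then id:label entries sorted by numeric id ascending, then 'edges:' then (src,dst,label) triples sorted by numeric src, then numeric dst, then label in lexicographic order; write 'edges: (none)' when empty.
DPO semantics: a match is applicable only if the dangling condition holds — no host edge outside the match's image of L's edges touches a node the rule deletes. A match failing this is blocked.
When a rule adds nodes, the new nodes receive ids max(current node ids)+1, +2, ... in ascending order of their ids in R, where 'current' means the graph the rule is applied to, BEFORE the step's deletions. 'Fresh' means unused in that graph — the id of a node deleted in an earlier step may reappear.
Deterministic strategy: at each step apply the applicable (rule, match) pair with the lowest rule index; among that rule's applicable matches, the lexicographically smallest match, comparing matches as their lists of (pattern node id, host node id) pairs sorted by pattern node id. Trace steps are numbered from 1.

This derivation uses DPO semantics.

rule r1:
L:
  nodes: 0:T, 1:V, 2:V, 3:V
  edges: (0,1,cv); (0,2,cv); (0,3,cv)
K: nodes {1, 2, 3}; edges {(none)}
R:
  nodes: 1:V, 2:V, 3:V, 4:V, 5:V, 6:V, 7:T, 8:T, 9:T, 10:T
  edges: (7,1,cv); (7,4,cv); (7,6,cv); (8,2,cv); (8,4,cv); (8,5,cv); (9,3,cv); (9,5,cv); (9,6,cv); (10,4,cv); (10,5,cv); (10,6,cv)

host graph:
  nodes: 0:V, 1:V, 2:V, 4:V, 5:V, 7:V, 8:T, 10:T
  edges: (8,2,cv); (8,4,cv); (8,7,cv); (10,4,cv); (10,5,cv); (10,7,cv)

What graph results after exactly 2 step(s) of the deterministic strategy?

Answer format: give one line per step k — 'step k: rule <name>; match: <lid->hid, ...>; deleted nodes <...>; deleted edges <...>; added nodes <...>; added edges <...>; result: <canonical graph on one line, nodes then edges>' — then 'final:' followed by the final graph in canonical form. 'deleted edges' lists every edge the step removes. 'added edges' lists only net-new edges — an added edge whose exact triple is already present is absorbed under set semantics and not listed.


step 1: rule r1; match: 0->8, 1->2, 2->4, 3->7; deleted nodes 8; deleted edges (8,2,cv); (8,4,cv); (8,7,cv); added nodes 11, 12, 13, 14, 15, 16, 17; added edges (14,2,cv); (14,11,cv); (14,13,cv); (15,4,cv); (15,11,cv); (15,12,cv); (16,7,cv); (16,12,cv); (16,13,cv); (17,11,cv); (17,12,cv); (17,13,cv); result: nodes: 0:V, 1:V, 2:V, 4:V, 5:V, 7:V, 10:T, 11:V, 12:V, 13:V, 14:T, 15:T, 16:T, 17:T edges: (10,4,cv); (10,5,cv); (10,7,cv); (14,2,cv); (14,11,cv); (14,13,cv); (15,4,cv); (15,11,cv); (15,12,cv); (16,7,cv); (16,12,cv); (16,13,cv); (17,11,cv); (17,12,cv); (17,13,cv)
step 2: rule r1; match: 0->10, 1->4, 2->5, 3->7; deleted nodes 10; deleted edges (10,4,cv); (10,5,cv); (10,7,cv); added nodes 18, 19, 20, 21, 22, 23, 24; added edges (21,4,cv); (21,18,cv); (21,20,cv); (22,5,cv); (22,18,cv); (22,19,cv); (23,7,cv); (23,19,cv); (23,20,cv); (24,18,cv); (24,19,cv); (24,20,cv); result: nodes: 0:V, 1:V, 2:V, 4:V, 5:V, 7:V, 11:V, 12:V, 13:V, 14:T, 15:T, 16:T, 17:T, 18:V, 19:V, 20:V, 21:T, 22:T, 23:T, 24:T edges: (14,2,cv); (14,11,cv); (14,13,cv); (15,4,cv); (15,11,cv); (15,12,cv); (16,7,cv); (16,12,cv); (16,13,cv); (17,11,cv); (17,12,cv); (17,13,cv); (21,4,cv); (21,18,cv); (21,20,cv); (22,5,cv); (22,18,cv); (22,19,cv); (23,7,cv); (23,19,cv); (23,20,cv); (24,18,cv); (24,19,cv); (24,20,cv)
final:
nodes: 0:V, 1:V, 2:V, 4:V, 5:V, 7:V, 11:V, 12:V, 13:V, 14:T, 15:T, 16:T, 17:T, 18:V, 19:V, 20:V, 21:T, 22:T, 23:T, 24:T
edges: (14,2,cv); (14,11,cv); (14,13,cv); (15,4,cv); (15,11,cv); (15,12,cv); (16,7,cv); (16,12,cv); (16,13,cv); (17,11,cv); (17,12,cv); (17,13,cv); (21,4,cv); (21,18,cv); (21,20,cv); (22,5,cv); (22,18,cv); (22,19,cv); (23,7,cv); (23,19,cv); (23,20,cv); (24,18,cv); (24,19,cv); (24,20,cv)


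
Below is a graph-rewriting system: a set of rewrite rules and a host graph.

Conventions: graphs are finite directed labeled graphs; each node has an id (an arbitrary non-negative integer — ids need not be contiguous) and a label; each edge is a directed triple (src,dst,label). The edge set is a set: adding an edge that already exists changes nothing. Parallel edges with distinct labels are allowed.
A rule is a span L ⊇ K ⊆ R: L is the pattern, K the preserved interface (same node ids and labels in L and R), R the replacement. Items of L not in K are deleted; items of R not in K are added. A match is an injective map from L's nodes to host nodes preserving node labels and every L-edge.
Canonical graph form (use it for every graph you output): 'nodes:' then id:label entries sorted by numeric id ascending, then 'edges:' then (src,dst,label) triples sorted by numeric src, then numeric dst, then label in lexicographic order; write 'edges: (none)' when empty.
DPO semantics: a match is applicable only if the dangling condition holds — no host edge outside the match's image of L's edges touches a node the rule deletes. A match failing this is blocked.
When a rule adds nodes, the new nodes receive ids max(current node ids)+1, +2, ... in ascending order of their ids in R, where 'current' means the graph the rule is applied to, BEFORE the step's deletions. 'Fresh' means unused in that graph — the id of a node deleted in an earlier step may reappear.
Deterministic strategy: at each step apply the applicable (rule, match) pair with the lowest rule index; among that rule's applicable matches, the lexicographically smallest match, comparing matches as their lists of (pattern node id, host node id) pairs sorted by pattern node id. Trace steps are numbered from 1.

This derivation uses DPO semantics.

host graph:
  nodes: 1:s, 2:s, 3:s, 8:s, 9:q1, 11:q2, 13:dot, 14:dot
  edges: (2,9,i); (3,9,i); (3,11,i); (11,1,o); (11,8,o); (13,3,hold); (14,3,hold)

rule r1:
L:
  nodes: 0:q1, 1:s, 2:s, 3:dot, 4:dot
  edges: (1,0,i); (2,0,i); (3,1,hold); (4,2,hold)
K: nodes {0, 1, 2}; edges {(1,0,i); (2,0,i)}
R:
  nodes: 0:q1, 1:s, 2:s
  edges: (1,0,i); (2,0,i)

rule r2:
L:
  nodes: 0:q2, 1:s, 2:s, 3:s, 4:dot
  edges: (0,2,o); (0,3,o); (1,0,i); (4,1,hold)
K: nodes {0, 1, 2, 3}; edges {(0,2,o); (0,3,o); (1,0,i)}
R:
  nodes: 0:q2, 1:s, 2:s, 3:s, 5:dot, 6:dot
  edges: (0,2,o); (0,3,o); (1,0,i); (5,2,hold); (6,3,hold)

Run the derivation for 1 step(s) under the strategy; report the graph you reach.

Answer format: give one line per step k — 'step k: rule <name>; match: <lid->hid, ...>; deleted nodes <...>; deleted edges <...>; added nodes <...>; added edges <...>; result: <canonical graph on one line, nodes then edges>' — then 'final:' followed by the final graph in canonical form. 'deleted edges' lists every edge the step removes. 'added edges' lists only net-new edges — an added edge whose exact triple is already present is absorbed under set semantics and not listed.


step 1: rule r2; match: 0->11, 1->3, 2->1, 3->8, 4->13; deleted nodes 13; deleted edges (13,3,hold); added nodes 15, 16; added edges (15,1,hold); (16,8,hold); result: nodes: 1:s, 2:s, 3:s, 8:s, 9:q1, 11:q2, 14:dot, 15:dot, 16:dot edges: (2,9,i); (3,9,i); (3,11,i); (11,1,o); (11,8,o); (14,3,hold); (15,1,hold); (16,8,hold)
final:
nodes: 1:s, 2:s, 3:s, 8:s, 9:q1, 11:q2, 14:dot, 15:dot, 16:dot
edges: (2,9,i); (3,9,i); (3,11,i); (11,1,o); (11,8,o); (14,3,hold); (15,1,hold); (16,8,hold)


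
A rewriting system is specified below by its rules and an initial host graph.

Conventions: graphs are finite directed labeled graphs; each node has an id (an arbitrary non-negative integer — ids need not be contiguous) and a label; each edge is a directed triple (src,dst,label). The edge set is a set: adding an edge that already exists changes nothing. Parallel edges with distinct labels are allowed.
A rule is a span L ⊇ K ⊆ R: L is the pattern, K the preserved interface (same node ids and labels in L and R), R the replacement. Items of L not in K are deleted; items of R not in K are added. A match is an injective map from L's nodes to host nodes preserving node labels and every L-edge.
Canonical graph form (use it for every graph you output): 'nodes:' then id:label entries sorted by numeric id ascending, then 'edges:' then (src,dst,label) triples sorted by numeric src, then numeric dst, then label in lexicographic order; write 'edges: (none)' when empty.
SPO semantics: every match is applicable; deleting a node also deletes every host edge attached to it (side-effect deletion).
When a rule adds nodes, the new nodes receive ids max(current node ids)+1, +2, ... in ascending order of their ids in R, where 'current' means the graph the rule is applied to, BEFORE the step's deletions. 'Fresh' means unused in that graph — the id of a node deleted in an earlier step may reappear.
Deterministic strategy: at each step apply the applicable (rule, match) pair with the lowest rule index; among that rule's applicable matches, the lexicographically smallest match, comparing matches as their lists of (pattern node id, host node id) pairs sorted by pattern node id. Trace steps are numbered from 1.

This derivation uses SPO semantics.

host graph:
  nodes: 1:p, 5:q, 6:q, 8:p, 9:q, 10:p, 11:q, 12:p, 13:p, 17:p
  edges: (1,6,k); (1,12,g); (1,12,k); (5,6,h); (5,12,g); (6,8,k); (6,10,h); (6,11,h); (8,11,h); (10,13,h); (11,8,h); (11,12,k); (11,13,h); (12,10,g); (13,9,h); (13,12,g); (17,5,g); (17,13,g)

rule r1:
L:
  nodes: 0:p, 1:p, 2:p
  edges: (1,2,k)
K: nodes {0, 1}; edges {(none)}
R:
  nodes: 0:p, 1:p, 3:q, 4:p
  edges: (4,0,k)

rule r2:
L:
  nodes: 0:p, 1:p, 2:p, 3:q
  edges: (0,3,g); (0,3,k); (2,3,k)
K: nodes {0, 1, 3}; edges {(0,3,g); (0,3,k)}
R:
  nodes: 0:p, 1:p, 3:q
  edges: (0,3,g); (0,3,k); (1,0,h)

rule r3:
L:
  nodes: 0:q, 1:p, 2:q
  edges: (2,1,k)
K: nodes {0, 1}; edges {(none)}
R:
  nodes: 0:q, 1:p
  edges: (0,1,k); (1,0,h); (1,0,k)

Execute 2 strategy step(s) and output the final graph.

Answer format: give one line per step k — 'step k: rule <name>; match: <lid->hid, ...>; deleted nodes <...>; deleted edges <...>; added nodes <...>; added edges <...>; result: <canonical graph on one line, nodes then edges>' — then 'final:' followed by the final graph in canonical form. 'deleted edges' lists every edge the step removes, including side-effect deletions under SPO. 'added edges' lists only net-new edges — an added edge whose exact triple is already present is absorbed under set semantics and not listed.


step 1: rule r1; match: 0->8, 1->1, 2->12; deleted nodes 12; deleted edges (1,12,g); (1,12,k); (5,12,g); (11,12,k); (12,10,g); (13,12,g); added nodes 18, 19; added edges (19,8,k); result: nodes: 1:p, 5:q, 6:q, 8:p, 9:q, 10:p, 11:q, 13:p, 17:p, 18:q, 19:p edges: (1,6,k); (5,6,h); (6,8,k); (6,10,h); (6,11,h); (8,11,h); (10,13,h); (11,8,h); (11,13,h); (13,9,h); (17,5,g); (17,13,g); (19,8,k)
step 2: rule r1; match: 0->1, 1->19, 2->8; deleted nodes 8; deleted edges (6,8,k); (8,11,h); (11,8,h); (19,8,k); added nodes 20, 21; added edges (21,1,k); result: nodes: 1:p, 5:q, 6:q, 9:q, 10:p, 11:q, 13:p, 17:p, 18:q, 19:p, 20:q, 21:p edges: (1,6,k); (5,6,h); (6,10,h); (6,11,h); (10,13,h); (11,13,h); (13,9,h); (17,5,g); (17,13,g); (21,1,k)
final:
nodes: 1:p, 5:q, 6:q, 9:q, 10:p, 11:q, 13:p, 17:p, 18:q, 19:p, 20:q, 21:p
edges: (1,6,k); (5,6,h); (6,10,h); (6,11,h); (10,13,h); (11,13,h); (13,9,h); (17,5,g); (17,13,g); (21,1,k)


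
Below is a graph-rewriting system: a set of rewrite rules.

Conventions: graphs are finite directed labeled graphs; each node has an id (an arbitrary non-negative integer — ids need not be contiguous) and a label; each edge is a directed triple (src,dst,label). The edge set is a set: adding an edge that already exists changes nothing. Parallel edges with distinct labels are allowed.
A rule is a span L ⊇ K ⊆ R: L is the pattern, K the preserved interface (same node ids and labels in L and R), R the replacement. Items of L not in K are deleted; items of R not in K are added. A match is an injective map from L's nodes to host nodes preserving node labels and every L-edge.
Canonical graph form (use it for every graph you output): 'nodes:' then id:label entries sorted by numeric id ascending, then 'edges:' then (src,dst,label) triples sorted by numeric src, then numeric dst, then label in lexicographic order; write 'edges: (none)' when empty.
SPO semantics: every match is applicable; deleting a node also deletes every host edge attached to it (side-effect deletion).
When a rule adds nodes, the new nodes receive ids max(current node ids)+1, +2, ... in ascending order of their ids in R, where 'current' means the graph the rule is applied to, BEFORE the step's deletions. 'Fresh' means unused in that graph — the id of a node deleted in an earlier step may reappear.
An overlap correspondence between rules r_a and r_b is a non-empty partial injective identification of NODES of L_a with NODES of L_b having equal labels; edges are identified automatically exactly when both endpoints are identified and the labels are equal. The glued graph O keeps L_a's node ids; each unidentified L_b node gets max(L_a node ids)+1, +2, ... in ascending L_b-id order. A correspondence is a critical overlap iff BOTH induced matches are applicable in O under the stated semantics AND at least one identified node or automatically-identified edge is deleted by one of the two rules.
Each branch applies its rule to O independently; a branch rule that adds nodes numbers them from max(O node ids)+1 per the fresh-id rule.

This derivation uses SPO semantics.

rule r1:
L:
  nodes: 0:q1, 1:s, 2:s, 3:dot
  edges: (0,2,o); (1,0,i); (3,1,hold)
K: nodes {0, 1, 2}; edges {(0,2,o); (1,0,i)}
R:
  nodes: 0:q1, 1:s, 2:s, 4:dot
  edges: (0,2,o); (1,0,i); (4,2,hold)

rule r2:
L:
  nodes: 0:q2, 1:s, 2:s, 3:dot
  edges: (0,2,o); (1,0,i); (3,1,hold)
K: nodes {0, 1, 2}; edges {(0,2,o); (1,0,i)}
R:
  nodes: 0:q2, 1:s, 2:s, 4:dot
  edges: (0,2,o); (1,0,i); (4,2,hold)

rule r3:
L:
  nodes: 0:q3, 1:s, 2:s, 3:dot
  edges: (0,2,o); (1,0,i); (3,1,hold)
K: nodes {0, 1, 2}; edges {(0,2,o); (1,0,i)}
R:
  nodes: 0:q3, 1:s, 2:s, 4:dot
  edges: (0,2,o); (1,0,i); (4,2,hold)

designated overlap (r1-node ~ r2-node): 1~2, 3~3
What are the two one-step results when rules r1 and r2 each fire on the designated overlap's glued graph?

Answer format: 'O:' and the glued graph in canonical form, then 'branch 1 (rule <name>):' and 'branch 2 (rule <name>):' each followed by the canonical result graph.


O:
nodes: 0:q1, 1:s, 2:s, 3:dot, 4:q2, 5:s
edges: (0,2,o); (1,0,i); (3,1,hold); (3,5,hold); (4,1,o); (5,4,i)
branch 1 (rule r1):
nodes: 0:q1, 1:s, 2:s, 4:q2, 5:s, 6:dot
edges: (0,2,o); (1,0,i); (4,1,o); (5,4,i); (6,2,hold)
branch 2 (rule r2):
nodes: 0:q1, 1:s, 2:s, 4:q2, 5:s, 6:dot
edges: (0,2,o); (1,0,i); (4,1,o); (5,4,i); (6,1,hold)


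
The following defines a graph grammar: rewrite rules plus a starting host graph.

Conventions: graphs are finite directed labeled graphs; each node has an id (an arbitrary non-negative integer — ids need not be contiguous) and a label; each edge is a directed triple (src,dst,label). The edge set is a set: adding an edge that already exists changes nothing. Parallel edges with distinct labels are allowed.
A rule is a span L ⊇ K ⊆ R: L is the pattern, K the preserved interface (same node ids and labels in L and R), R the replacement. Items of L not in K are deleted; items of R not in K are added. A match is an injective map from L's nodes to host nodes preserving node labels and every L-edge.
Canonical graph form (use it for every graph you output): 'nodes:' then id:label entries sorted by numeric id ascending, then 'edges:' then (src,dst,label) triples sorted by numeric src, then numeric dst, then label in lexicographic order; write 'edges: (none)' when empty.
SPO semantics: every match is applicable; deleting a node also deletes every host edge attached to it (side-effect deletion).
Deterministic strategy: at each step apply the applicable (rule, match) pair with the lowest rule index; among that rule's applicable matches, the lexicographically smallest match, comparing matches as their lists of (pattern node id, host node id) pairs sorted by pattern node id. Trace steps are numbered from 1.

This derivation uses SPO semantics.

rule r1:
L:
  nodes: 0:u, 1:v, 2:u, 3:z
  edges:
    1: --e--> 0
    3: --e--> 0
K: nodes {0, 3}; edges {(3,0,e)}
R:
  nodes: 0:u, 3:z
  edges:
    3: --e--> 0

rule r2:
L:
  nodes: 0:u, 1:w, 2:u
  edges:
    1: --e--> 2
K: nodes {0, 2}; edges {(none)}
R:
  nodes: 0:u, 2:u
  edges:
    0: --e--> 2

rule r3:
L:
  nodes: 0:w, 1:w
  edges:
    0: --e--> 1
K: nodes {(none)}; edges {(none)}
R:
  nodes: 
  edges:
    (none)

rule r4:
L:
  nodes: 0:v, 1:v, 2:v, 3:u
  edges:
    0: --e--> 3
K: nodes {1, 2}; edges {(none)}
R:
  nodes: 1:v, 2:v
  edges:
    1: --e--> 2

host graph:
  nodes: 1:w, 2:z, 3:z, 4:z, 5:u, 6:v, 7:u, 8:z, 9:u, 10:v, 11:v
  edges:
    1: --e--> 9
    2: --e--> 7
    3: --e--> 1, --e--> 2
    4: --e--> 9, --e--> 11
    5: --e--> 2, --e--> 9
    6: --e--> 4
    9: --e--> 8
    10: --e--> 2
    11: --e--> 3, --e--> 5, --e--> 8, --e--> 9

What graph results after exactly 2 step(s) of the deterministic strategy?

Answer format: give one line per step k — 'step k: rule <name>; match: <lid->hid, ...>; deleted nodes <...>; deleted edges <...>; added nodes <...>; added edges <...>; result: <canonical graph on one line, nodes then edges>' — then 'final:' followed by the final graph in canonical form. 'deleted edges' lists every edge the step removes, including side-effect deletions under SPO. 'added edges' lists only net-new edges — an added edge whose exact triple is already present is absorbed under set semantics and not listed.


step 1: rule r1; match: 0->9, 1->11, 2->5, 3->4; deleted nodes 5, 11; deleted edges (4,11,e); (5,2,e); (5,9,e); (11,3,e); (11,5,e); (11,8,e); (11,9,e); added nodes (none); added edges (none); result: nodes: 1:w, 2:z, 3:z, 4:z, 6:v, 7:u, 8:z, 9:u, 10:v edges: (1,9,e); (2,7,e); (3,1,e); (3,2,e); (4,9,e); (6,4,e); (9,8,e); (10,2,e)
step 2: rule r2; match: 0->7, 1->1, 2->9; deleted nodes 1; deleted edges (1,9,e); (3,1,e); added nodes (none); added edges (7,9,e); result: nodes: 2:z, 3:z, 4:z, 6:v, 7:u, 8:z, 9:u, 10:v edges: (2,7,e); (3,2,e); (4,9,e); (6,4,e); (7,9,e); (9,8,e); (10,2,e)
final:
nodes: 2:z, 3:z, 4:z, 6:v, 7:u, 8:z, 9:u, 10:v
edges: (2,7,e); (3,2,e); (4,9,e); (6,4,e); (7,9,e); (9,8,e); (10,2,e)


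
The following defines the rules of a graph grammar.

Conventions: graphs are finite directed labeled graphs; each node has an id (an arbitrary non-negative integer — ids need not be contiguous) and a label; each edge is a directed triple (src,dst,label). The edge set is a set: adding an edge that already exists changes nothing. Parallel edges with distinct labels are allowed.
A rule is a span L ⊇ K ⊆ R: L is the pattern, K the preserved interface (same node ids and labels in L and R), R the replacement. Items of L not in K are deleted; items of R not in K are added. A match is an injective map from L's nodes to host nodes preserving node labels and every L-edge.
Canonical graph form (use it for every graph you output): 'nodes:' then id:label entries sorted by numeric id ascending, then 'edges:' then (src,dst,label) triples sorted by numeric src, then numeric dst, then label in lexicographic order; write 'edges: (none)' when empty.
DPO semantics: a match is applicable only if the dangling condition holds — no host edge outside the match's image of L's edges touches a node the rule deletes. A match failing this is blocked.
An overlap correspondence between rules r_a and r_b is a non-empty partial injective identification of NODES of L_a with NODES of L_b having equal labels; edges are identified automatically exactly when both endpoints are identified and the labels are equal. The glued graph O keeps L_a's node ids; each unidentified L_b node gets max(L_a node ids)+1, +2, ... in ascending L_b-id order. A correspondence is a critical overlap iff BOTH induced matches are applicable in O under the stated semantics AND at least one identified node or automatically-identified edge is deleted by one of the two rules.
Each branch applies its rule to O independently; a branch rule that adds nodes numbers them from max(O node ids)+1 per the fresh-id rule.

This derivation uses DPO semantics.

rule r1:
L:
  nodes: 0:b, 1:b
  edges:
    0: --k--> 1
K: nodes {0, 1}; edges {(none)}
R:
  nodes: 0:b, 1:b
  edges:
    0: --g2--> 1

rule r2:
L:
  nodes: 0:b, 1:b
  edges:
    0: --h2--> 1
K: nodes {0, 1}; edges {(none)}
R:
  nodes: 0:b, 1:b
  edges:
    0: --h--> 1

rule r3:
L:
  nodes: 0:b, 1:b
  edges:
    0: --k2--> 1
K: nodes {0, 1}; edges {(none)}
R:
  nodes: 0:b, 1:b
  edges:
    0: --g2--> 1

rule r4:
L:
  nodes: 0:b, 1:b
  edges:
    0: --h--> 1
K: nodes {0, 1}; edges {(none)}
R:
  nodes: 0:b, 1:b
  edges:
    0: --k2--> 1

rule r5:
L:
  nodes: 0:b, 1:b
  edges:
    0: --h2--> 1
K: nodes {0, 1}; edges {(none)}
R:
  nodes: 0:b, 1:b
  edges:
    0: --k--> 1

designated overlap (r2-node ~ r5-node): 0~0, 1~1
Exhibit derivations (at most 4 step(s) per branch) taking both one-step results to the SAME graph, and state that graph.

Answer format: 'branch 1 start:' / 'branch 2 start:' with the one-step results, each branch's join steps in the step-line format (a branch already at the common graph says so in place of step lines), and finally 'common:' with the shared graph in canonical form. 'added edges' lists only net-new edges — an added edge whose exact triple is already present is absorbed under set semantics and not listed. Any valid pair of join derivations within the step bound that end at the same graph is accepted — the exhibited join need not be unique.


branch 1 start:
nodes: 0:b, 1:b
edges: (0,1,h)
branch 2 start:
nodes: 0:b, 1:b
edges: (0,1,k)
branch 1 step 1: rule r4; match: 0->0, 1->1; deleted nodes (none); deleted edges (0,1,h); added nodes (none); added edges (0,1,k2); result: nodes: 0:b, 1:b edges: (0,1,k2)
branch 1 step 2: rule r3; match: 0->0, 1->1; deleted nodes (none); deleted edges (0,1,k2); added nodes (none); added edges (0,1,g2); result: nodes: 0:b, 1:b edges: (0,1,g2)
branch 2 step 1: rule r1; match: 0->0, 1->1; deleted nodes (none); deleted edges (0,1,k); added nodes (none); added edges (0,1,g2); result: nodes: 0:b, 1:b edges: (0,1,g2)
common:
nodes: 0:b, 1:b
edges: (0,1,g2)


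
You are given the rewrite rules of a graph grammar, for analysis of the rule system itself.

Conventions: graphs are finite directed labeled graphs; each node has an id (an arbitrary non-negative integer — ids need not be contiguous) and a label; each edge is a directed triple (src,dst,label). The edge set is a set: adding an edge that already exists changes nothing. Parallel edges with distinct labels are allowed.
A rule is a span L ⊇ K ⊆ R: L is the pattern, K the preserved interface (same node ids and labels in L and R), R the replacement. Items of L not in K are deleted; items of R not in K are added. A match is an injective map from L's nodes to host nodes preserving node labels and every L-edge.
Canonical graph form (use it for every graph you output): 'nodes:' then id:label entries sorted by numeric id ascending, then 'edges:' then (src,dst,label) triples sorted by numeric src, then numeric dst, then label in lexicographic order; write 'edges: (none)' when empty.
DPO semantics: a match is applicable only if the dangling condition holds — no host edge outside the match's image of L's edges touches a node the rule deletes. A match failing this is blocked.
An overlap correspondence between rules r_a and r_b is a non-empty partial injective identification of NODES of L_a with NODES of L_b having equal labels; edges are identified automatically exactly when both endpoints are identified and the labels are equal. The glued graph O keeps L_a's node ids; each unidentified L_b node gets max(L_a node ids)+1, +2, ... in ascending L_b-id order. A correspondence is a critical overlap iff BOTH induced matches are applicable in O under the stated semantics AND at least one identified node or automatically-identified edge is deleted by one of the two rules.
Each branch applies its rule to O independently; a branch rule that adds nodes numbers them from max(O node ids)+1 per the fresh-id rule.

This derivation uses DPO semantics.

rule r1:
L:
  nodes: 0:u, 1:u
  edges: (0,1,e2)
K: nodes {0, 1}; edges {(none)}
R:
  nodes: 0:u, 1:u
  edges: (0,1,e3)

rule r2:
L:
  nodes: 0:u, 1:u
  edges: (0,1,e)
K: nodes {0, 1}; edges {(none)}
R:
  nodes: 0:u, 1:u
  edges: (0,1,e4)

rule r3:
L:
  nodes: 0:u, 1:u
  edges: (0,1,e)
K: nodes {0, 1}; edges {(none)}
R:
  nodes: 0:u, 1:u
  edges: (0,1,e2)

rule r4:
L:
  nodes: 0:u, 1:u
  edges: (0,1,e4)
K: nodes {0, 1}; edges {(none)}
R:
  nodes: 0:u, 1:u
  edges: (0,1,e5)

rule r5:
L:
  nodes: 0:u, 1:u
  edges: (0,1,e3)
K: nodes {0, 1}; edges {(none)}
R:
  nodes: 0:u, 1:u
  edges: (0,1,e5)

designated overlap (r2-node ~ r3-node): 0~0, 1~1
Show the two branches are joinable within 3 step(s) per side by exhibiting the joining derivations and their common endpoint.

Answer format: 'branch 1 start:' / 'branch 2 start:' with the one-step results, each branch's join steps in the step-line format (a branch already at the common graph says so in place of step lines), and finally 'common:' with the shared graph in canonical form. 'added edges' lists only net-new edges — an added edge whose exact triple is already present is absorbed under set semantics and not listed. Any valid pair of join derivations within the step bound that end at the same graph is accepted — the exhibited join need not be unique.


branch 1 start:
nodes: 0:u, 1:u
edges: (0,1,e4)
branch 2 start:
nodes: 0:u, 1:u
edges: (0,1,e2)
branch 1 step 1: rule r4; match: 0->0, 1->1; deleted nodes (none); deleted edges (0,1,e4); added nodes (none); added edges (0,1,e5); result: nodes: 0:u, 1:u edges: (0,1,e5)
branch 2 step 1: rule r1; match: 0->0, 1->1; deleted nodes (none); deleted edges (0,1,e2); added nodes (none); added edges (0,1,e3); result: nodes: 0:u, 1:u edges: (0,1,e3)
branch 2 step 2: rule r5; match: 0->0, 1->1; deleted nodes (none); deleted edges (0,1,e3); added nodes (none); added edges (0,1,e5); result: nodes: 0:u, 1:u edges: (0,1,e5)
common:
nodes: 0:u, 1:u
edges: (0,1,e5)
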